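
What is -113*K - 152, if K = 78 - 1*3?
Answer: -8627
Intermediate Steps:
K = 75 (K = 78 - 3 = 75)
-113*K - 152 = -113*75 - 152 = -8475 - 152 = -8627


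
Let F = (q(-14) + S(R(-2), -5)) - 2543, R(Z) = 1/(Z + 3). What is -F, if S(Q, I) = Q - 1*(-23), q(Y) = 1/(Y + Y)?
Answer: 70533/28 ≈ 2519.0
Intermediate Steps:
q(Y) = 1/(2*Y)
R(Z) = 1/(3 + Z)
S(Q, I) = 23 + Q (S(Q, I) = Q + 23 = 23 + Q)
F = -70533/28 (F = ((½)/(-14) + (23 + 1/(3 - 2))) - 2543 = ((½)*(-1/14) + (23 + 1/1)) - 2543 = (-1/28 + (23 + 1)) - 2543 = (-1/28 + 24) - 2543 = 671/28 - 2543 = -70533/28 ≈ -2519.0)
-F = -1*(-70533/28) = 70533/28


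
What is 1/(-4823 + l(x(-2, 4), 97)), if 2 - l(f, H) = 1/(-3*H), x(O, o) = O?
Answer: -291/1402910 ≈ -0.00020743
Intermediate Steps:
l(f, H) = 2 + 1/(3*H) (l(f, H) = 2 - 1/((-3*H)) = 2 - (-1)/(3*H) = 2 + 1/(3*H))
1/(-4823 + l(x(-2, 4), 97)) = 1/(-4823 + (2 + (1/3)/97)) = 1/(-4823 + (2 + (1/3)*(1/97))) = 1/(-4823 + (2 + 1/291)) = 1/(-4823 + 583/291) = 1/(-1402910/291) = -291/1402910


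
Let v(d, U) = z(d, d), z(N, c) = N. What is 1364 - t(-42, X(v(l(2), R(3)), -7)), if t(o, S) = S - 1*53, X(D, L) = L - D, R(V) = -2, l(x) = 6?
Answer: 1430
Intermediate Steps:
v(d, U) = d
t(o, S) = -53 + S (t(o, S) = S - 53 = -53 + S)
1364 - t(-42, X(v(l(2), R(3)), -7)) = 1364 - (-53 + (-7 - 1*6)) = 1364 - (-53 + (-7 - 6)) = 1364 - (-53 - 13) = 1364 - 1*(-66) = 1364 + 66 = 1430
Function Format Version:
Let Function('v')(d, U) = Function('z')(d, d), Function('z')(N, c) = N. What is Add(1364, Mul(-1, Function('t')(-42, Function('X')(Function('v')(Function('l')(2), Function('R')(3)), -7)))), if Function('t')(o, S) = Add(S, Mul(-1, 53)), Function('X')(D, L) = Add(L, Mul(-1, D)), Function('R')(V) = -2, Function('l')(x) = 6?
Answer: 1430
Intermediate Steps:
Function('v')(d, U) = d
Function('t')(o, S) = Add(-53, S) (Function('t')(o, S) = Add(S, -53) = Add(-53, S))
Add(1364, Mul(-1, Function('t')(-42, Function('X')(Function('v')(Function('l')(2), Function('R')(3)), -7)))) = Add(1364, Mul(-1, Add(-53, Add(-7, Mul(-1, 6))))) = Add(1364, Mul(-1, Add(-53, Add(-7, -6)))) = Add(1364, Mul(-1, Add(-53, -13))) = Add(1364, Mul(-1, -66)) = Add(1364, 66) = 1430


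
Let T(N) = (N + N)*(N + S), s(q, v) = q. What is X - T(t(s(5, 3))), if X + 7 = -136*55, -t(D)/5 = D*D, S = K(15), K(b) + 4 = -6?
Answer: -41237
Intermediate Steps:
K(b) = -10 (K(b) = -4 - 6 = -10)
S = -10
t(D) = -5*D**2 (t(D) = -5*D*D = -5*D**2)
T(N) = 2*N*(-10 + N) (T(N) = (N + N)*(N - 10) = (2*N)*(-10 + N) = 2*N*(-10 + N))
X = -7487 (X = -7 - 136*55 = -7 - 7480 = -7487)
X - T(t(s(5, 3))) = -7487 - 2*(-5*5**2)*(-10 - 5*5**2) = -7487 - 2*(-5*25)*(-10 - 5*25) = -7487 - 2*(-125)*(-10 - 125) = -7487 - 2*(-125)*(-135) = -7487 - 1*33750 = -7487 - 33750 = -41237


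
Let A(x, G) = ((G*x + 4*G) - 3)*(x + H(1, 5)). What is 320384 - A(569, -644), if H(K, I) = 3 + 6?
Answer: 213611054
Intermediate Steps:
H(K, I) = 9
A(x, G) = (9 + x)*(-3 + 4*G + G*x) (A(x, G) = ((G*x + 4*G) - 3)*(x + 9) = ((4*G + G*x) - 3)*(9 + x) = (-3 + 4*G + G*x)*(9 + x) = (9 + x)*(-3 + 4*G + G*x))
320384 - A(569, -644) = 320384 - (-27 - 3*569 + 36*(-644) - 644*569**2 + 13*(-644)*569) = 320384 - (-27 - 1707 - 23184 - 644*323761 - 4763668) = 320384 - (-27 - 1707 - 23184 - 208502084 - 4763668) = 320384 - 1*(-213290670) = 320384 + 213290670 = 213611054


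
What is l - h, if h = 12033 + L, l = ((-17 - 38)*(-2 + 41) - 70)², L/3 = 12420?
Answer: 4856932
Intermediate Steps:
L = 37260 (L = 3*12420 = 37260)
l = 4906225 (l = (-55*39 - 70)² = (-2145 - 70)² = (-2215)² = 4906225)
h = 49293 (h = 12033 + 37260 = 49293)
l - h = 4906225 - 1*49293 = 4906225 - 49293 = 4856932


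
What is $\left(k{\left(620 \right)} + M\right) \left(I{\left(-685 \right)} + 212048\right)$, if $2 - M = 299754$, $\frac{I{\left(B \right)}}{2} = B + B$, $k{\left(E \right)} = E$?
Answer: $-62610720656$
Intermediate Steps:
$I{\left(B \right)} = 4 B$ ($I{\left(B \right)} = 2 \left(B + B\right) = 2 \cdot 2 B = 4 B$)
$M = -299752$ ($M = 2 - 299754 = -299752$)
$\left(k{\left(620 \right)} + M\right) \left(I{\left(-685 \right)} + 212048\right) = \left(620 - 299752\right) \left(4 \left(-685\right) + 212048\right) = - 299132 \left(-2740 + 212048\right) = \left(-299132\right) 209308 = -62610720656$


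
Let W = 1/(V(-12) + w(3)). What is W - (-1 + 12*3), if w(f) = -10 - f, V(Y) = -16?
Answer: -1016/29 ≈ -35.034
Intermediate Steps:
W = -1/29 (W = 1/(-16 + (-10 - 1*3)) = 1/(-16 + (-10 - 3)) = 1/(-16 - 13) = 1/(-29) = -1/29 ≈ -0.034483)
W - (-1 + 12*3) = -1/29 - (-1 + 12*3) = -1/29 - (-1 + 36) = -1/29 - 1*35 = -1/29 - 35 = -1016/29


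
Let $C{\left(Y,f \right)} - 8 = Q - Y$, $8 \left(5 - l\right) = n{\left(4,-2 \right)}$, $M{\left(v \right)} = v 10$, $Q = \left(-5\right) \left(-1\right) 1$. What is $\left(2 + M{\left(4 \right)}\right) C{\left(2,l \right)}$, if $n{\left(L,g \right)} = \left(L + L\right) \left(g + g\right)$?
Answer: $462$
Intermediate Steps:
$n{\left(L,g \right)} = 4 L g$ ($n{\left(L,g \right)} = 2 L 2 g = 4 L g$)
$Q = 5$ ($Q = 5 \cdot 1 = 5$)
$M{\left(v \right)} = 10 v$
$l = 9$ ($l = 5 - \frac{4 \cdot 4 \left(-2\right)}{8} = 5 - -4 = 5 + 4 = 9$)
$C{\left(Y,f \right)} = 13 - Y$ ($C{\left(Y,f \right)} = 8 - \left(-5 + Y\right) = 13 - Y$)
$\left(2 + M{\left(4 \right)}\right) C{\left(2,l \right)} = \left(2 + 10 \cdot 4\right) \left(13 - 2\right) = \left(2 + 40\right) \left(13 - 2\right) = 42 \cdot 11 = 462$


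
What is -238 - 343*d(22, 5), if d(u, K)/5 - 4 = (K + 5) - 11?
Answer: -5383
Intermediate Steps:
d(u, K) = -10 + 5*K (d(u, K) = 20 + 5*((K + 5) - 11) = 20 + 5*((5 + K) - 11) = 20 + 5*(-6 + K) = 20 + (-30 + 5*K) = -10 + 5*K)
-238 - 343*d(22, 5) = -238 - 343*(-10 + 5*5) = -238 - 343*(-10 + 25) = -238 - 343*15 = -238 - 5145 = -5383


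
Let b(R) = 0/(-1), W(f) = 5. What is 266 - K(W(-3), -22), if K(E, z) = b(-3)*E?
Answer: 266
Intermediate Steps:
b(R) = 0 (b(R) = 0*(-1) = 0)
K(E, z) = 0 (K(E, z) = 0*E = 0)
266 - K(W(-3), -22) = 266 - 1*0 = 266 + 0 = 266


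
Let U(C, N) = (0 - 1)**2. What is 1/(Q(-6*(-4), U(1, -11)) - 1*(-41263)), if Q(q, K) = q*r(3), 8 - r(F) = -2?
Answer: 1/41503 ≈ 2.4095e-5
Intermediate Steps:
r(F) = 10 (r(F) = 8 - 1*(-2) = 8 + 2 = 10)
U(C, N) = 1 (U(C, N) = (-1)**2 = 1)
Q(q, K) = 10*q (Q(q, K) = q*10 = 10*q)
1/(Q(-6*(-4), U(1, -11)) - 1*(-41263)) = 1/(10*(-6*(-4)) - 1*(-41263)) = 1/(10*24 + 41263) = 1/(240 + 41263) = 1/41503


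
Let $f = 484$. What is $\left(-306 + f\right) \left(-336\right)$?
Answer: $-59808$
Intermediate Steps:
$\left(-306 + f\right) \left(-336\right) = \left(-306 + 484\right) \left(-336\right) = 178 \left(-336\right) = -59808$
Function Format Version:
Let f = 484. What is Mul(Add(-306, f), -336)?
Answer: -59808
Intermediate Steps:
Mul(Add(-306, f), -336) = Mul(Add(-306, 484), -336) = Mul(178, -336) = -59808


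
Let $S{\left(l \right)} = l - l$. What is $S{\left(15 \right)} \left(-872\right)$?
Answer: $0$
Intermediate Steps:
$S{\left(l \right)} = 0$
$S{\left(15 \right)} \left(-872\right) = 0 \left(-872\right) = 0$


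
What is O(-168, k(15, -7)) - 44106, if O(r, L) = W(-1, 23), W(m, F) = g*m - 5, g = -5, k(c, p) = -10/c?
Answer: -44106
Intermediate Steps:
W(m, F) = -5 - 5*m (W(m, F) = -5*m - 5 = -5 - 5*m)
O(r, L) = 0 (O(r, L) = -5 - 5*(-1) = -5 + 5 = 0)
O(-168, k(15, -7)) - 44106 = 0 - 44106 = -44106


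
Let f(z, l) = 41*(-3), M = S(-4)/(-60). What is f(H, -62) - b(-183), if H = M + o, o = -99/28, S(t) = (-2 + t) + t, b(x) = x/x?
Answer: -124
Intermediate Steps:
b(x) = 1
S(t) = -2 + 2*t
M = 1/6 (M = (-2 + 2*(-4))/(-60) = (-2 - 8)*(-1/60) = -10*(-1/60) = 1/6 ≈ 0.16667)
o = -99/28 (o = -99*1/28 = -99/28 ≈ -3.5357)
H = -283/84 (H = 1/6 - 99/28 = -283/84 ≈ -3.3690)
f(z, l) = -123
f(H, -62) - b(-183) = -123 - 1*1 = -123 - 1 = -124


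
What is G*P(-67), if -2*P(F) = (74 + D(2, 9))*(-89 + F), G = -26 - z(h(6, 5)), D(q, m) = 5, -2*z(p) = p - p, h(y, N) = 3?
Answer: -160212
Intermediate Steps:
z(p) = 0 (z(p) = -(p - p)/2 = -½*0 = 0)
G = -26 (G = -26 - 1*0 = -26 + 0 = -26)
P(F) = 7031/2 - 79*F/2 (P(F) = -(74 + 5)*(-89 + F)/2 = -79*(-89 + F)/2 = -(-7031 + 79*F)/2 = 7031/2 - 79*F/2)
G*P(-67) = -26*(7031/2 - 79/2*(-67)) = -26*(7031/2 + 5293/2) = -26*6162 = -160212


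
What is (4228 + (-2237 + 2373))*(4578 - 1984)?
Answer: 11320216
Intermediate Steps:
(4228 + (-2237 + 2373))*(4578 - 1984) = (4228 + 136)*2594 = 4364*2594 = 11320216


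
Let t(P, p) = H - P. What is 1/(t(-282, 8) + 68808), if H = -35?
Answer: 1/69055 ≈ 1.4481e-5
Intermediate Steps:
t(P, p) = -35 - P
1/(t(-282, 8) + 68808) = 1/((-35 - 1*(-282)) + 68808) = 1/((-35 + 282) + 68808) = 1/(247 + 68808) = 1/69055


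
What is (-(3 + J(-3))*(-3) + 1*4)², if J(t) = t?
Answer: 16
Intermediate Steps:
(-(3 + J(-3))*(-3) + 1*4)² = (-(3 - 3)*(-3) + 1*4)² = (-0*(-3) + 4)² = (-1*0 + 4)² = (0 + 4)² = 4² = 16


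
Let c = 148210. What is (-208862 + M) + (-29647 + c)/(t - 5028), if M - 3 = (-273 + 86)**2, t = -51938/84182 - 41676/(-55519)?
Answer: -2043375107140740157/11749370539807 ≈ -1.7391e+5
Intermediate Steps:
t = 312411605/2336850229 (t = -51938*1/84182 - 41676*(-1/55519) = -25969/42091 + 41676/55519 = 312411605/2336850229 ≈ 0.13369)
M = 34972 (M = 3 + (-273 + 86)**2 = 3 + (-187)**2 = 3 + 34969 = 34972)
(-208862 + M) + (-29647 + c)/(t - 5028) = (-208862 + 34972) + (-29647 + 148210)/(312411605/2336850229 - 5028) = -173890 + 118563/(-11749370539807/2336850229) = -173890 + 118563*(-2336850229/11749370539807) = -173890 - 277063973700927/11749370539807 = -2043375107140740157/11749370539807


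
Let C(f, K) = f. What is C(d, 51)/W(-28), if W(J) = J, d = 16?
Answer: -4/7 ≈ -0.57143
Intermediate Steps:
C(d, 51)/W(-28) = 16/(-28) = 16*(-1/28) = -4/7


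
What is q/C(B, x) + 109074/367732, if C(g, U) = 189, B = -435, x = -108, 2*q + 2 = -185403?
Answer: -8517265186/17375337 ≈ -490.19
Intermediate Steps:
q = -185405/2 (q = -1 + (½)*(-185403) = -1 - 185403/2 = -185405/2 ≈ -92703.)
q/C(B, x) + 109074/367732 = -185405/2/189 + 109074/367732 = -185405/2*1/189 + 109074*(1/367732) = -185405/378 + 54537/183866 = -8517265186/17375337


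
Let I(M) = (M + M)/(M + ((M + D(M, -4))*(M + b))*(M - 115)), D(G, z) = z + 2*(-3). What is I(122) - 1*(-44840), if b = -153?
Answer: 542160318/12091 ≈ 44840.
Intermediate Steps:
D(G, z) = -6 + z (D(G, z) = z - 6 = -6 + z)
I(M) = 2*M/(M + (-153 + M)*(-115 + M)*(-10 + M)) (I(M) = (M + M)/(M + ((M + (-6 - 4))*(M - 153))*(M - 115)) = (2*M)/(M + ((M - 10)*(-153 + M))*(-115 + M)) = (2*M)/(M + ((-10 + M)*(-153 + M))*(-115 + M)) = (2*M)/(M + ((-153 + M)*(-10 + M))*(-115 + M)) = (2*M)/(M + (-153 + M)*(-115 + M)*(-10 + M)) = 2*M/(M + (-153 + M)*(-115 + M)*(-10 + M)))
I(122) - 1*(-44840) = 2*122/(-175950 + 122³ - 278*122² + 20276*122) - 1*(-44840) = 2*122/(-175950 + 1815848 - 278*14884 + 2473672) + 44840 = 2*122/(-175950 + 1815848 - 4137752 + 2473672) + 44840 = 2*122/(-24182) + 44840 = 2*122*(-1/24182) + 44840 = -122/12091 + 44840 = 542160318/12091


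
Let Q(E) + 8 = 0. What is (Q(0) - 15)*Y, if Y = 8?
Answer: -184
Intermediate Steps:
Q(E) = -8 (Q(E) = -8 + 0 = -8)
(Q(0) - 15)*Y = (-8 - 15)*8 = -23*8 = -184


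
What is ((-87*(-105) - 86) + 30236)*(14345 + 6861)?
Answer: 833077710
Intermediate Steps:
((-87*(-105) - 86) + 30236)*(14345 + 6861) = ((9135 - 86) + 30236)*21206 = (9049 + 30236)*21206 = 39285*21206 = 833077710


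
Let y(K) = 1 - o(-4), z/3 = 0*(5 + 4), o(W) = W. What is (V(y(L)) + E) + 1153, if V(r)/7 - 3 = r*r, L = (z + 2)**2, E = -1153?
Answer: 196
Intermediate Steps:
z = 0 (z = 3*(0*(5 + 4)) = 3*(0*9) = 3*0 = 0)
L = 4 (L = (0 + 2)**2 = 2**2 = 4)
y(K) = 5 (y(K) = 1 - 1*(-4) = 1 + 4 = 5)
V(r) = 21 + 7*r**2 (V(r) = 21 + 7*(r*r) = 21 + 7*r**2)
(V(y(L)) + E) + 1153 = ((21 + 7*5**2) - 1153) + 1153 = ((21 + 7*25) - 1153) + 1153 = ((21 + 175) - 1153) + 1153 = (196 - 1153) + 1153 = -957 + 1153 = 196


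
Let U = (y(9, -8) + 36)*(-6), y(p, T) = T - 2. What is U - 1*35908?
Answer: -36064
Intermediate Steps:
y(p, T) = -2 + T
U = -156 (U = ((-2 - 8) + 36)*(-6) = (-10 + 36)*(-6) = 26*(-6) = -156)
U - 1*35908 = -156 - 1*35908 = -156 - 35908 = -36064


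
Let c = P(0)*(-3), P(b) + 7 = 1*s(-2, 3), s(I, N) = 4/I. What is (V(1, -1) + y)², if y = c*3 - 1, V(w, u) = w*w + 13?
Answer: 8836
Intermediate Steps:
V(w, u) = 13 + w² (V(w, u) = w² + 13 = 13 + w²)
P(b) = -9 (P(b) = -7 + 1*(4/(-2)) = -7 + 1*(4*(-½)) = -7 + 1*(-2) = -7 - 2 = -9)
c = 27 (c = -9*(-3) = 27)
y = 80 (y = 27*3 - 1 = 81 - 1 = 80)
(V(1, -1) + y)² = ((13 + 1²) + 80)² = ((13 + 1) + 80)² = (14 + 80)² = 94² = 8836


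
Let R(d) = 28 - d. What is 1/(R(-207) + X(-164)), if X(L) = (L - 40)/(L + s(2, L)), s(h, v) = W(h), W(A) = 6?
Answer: 79/18667 ≈ 0.0042321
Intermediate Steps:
s(h, v) = 6
X(L) = (-40 + L)/(6 + L) (X(L) = (L - 40)/(L + 6) = (-40 + L)/(6 + L))
1/(R(-207) + X(-164)) = 1/((28 - 1*(-207)) + (-40 - 164)/(6 - 164)) = 1/((28 + 207) - 204/(-158)) = 1/(235 - 1/158*(-204)) = 1/(235 + 102/79) = 1/(18667/79) = 79/18667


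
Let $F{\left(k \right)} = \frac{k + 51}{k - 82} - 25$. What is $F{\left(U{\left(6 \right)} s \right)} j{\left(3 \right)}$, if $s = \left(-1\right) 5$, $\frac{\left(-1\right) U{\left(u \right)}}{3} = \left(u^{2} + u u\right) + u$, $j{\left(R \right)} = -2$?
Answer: $\frac{25979}{544} \approx 47.755$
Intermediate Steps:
$U{\left(u \right)} = - 6 u^{2} - 3 u$ ($U{\left(u \right)} = - 3 \left(\left(u^{2} + u u\right) + u\right) = - 3 \left(\left(u^{2} + u^{2}\right) + u\right) = - 3 \left(2 u^{2} + u\right) = - 3 \left(u + 2 u^{2}\right) = - 6 u^{2} - 3 u$)
$s = -5$
$F{\left(k \right)} = -25 + \frac{51 + k}{-82 + k}$ ($F{\left(k \right)} = \frac{51 + k}{-82 + k} - 25 = -25 + \frac{51 + k}{-82 + k}$)
$F{\left(U{\left(6 \right)} s \right)} j{\left(3 \right)} = \frac{2101 - 24 \left(-3\right) 6 \left(1 + 2 \cdot 6\right) \left(-5\right)}{-82 + \left(-3\right) 6 \left(1 + 2 \cdot 6\right) \left(-5\right)} \left(-2\right) = \frac{2101 - 24 \left(-3\right) 6 \left(1 + 12\right) \left(-5\right)}{-82 + \left(-3\right) 6 \left(1 + 12\right) \left(-5\right)} \left(-2\right) = \frac{2101 - 24 \left(-3\right) 6 \cdot 13 \left(-5\right)}{-82 + \left(-3\right) 6 \cdot 13 \left(-5\right)} \left(-2\right) = \frac{2101 - 24 \left(\left(-234\right) \left(-5\right)\right)}{-82 - -1170} \left(-2\right) = \frac{2101 - 28080}{-82 + 1170} \left(-2\right) = \frac{2101 - 28080}{1088} \left(-2\right) = \frac{1}{1088} \left(-25979\right) \left(-2\right) = \left(- \frac{25979}{1088}\right) \left(-2\right) = \frac{25979}{544}$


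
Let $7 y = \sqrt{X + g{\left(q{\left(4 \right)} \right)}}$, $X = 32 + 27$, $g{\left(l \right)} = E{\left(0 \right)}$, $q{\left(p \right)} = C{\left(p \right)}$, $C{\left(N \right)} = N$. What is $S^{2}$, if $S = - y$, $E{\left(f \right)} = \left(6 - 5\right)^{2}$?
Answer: $\frac{60}{49} \approx 1.2245$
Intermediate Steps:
$q{\left(p \right)} = p$
$E{\left(f \right)} = 1$ ($E{\left(f \right)} = 1^{2} = 1$)
$g{\left(l \right)} = 1$
$X = 59$
$y = \frac{2 \sqrt{15}}{7}$ ($y = \frac{\sqrt{59 + 1}}{7} = \frac{\sqrt{60}}{7} = \frac{2 \sqrt{15}}{7} \approx 1.1066$)
$S = - \frac{2 \sqrt{15}}{7} \approx -1.1066$
$S^{2} = \left(- \frac{2 \sqrt{15}}{7}\right)^{2} = \frac{60}{49}$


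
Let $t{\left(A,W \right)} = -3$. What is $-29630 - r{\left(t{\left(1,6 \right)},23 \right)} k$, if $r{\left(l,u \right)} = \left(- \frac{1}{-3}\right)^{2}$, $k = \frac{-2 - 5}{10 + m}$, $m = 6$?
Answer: $- \frac{4266713}{144} \approx -29630.0$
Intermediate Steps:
$k = - \frac{7}{16}$ ($k = \frac{-2 - 5}{10 + 6} = - \frac{7}{16} \approx -0.4375$)
$r{\left(l,u \right)} = \frac{1}{9}$ ($r{\left(l,u \right)} = \left(\left(-1\right) \left(- \frac{1}{3}\right)\right)^{2} = \left(\frac{1}{3}\right)^{2} = \frac{1}{9}$)
$-29630 - r{\left(t{\left(1,6 \right)},23 \right)} k = -29630 - \frac{1}{9} \left(- \frac{7}{16}\right) = -29630 - - \frac{7}{144} = -29630 + \frac{7}{144} = - \frac{4266713}{144}$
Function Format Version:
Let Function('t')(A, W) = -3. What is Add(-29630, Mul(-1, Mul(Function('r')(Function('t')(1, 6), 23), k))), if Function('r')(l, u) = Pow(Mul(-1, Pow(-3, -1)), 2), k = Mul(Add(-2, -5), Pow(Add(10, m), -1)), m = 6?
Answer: Rational(-4266713, 144) ≈ -29630.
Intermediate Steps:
k = Rational(-7, 16) (k = Mul(Add(-2, -5), Pow(Add(10, 6), -1)) = Mul(-7, Pow(16, -1)) = Mul(-7, Rational(1, 16)) = Rational(-7, 16) ≈ -0.43750)
Function('r')(l, u) = Rational(1, 9) (Function('r')(l, u) = Pow(Mul(-1, Rational(-1, 3)), 2) = Pow(Rational(1, 3), 2) = Rational(1, 9))
Add(-29630, Mul(-1, Mul(Function('r')(Function('t')(1, 6), 23), k))) = Add(-29630, Mul(-1, Mul(Rational(1, 9), Rational(-7, 16)))) = Add(-29630, Mul(-1, Rational(-7, 144))) = Add(-29630, Rational(7, 144)) = Rational(-4266713, 144)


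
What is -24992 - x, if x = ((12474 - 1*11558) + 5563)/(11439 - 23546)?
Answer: -302571665/12107 ≈ -24991.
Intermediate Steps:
x = -6479/12107 (x = ((12474 - 11558) + 5563)/(-12107) = (916 + 5563)*(-1/12107) = 6479*(-1/12107) = -6479/12107 ≈ -0.53514)
-24992 - x = -24992 - 1*(-6479/12107) = -24992 + 6479/12107 = -302571665/12107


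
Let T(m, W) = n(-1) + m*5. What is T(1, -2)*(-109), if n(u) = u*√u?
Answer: -545 + 109*I ≈ -545.0 + 109.0*I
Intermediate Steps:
n(u) = u^(3/2)
T(m, W) = -I + 5*m (T(m, W) = (-1)^(3/2) + m*5 = -I + 5*m)
T(1, -2)*(-109) = (-I + 5*1)*(-109) = (-I + 5)*(-109) = (5 - I)*(-109) = -545 + 109*I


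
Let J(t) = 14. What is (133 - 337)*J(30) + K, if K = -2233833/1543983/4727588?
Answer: -992706908514917/347586452524 ≈ -2856.0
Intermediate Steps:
K = -106373/347586452524 (K = -2233833*1/1543983*(1/4727588) = -106373/73523*1/4727588 = -106373/347586452524 ≈ -3.0603e-7)
(133 - 337)*J(30) + K = (133 - 337)*14 - 106373/347586452524 = -204*14 - 106373/347586452524 = -2856 - 106373/347586452524 = -992706908514917/347586452524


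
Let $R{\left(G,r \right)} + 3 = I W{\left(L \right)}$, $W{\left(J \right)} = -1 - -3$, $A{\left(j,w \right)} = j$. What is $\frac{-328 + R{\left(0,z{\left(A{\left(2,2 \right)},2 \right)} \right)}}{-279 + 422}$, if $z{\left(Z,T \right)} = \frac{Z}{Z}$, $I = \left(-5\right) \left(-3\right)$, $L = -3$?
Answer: $- \frac{301}{143} \approx -2.1049$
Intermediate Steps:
$W{\left(J \right)} = 2$ ($W{\left(J \right)} = -1 + 3 = 2$)
$I = 15$
$z{\left(Z,T \right)} = 1$
$R{\left(G,r \right)} = 27$ ($R{\left(G,r \right)} = -3 + 15 \cdot 2 = -3 + 30 = 27$)
$\frac{-328 + R{\left(0,z{\left(A{\left(2,2 \right)},2 \right)} \right)}}{-279 + 422} = \frac{-328 + 27}{-279 + 422} = - \frac{301}{143}$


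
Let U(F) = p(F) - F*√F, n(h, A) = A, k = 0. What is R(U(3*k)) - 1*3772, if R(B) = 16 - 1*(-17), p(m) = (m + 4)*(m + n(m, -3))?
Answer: -3739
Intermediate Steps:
p(m) = (-3 + m)*(4 + m) (p(m) = (m + 4)*(m - 3) = (4 + m)*(-3 + m) = (-3 + m)*(4 + m))
U(F) = -12 + F + F² - F^(3/2) (U(F) = (-12 + F + F²) - F*√F = (-12 + F + F²) - F^(3/2) = -12 + F + F² - F^(3/2))
R(B) = 33 (R(B) = 16 + 17 = 33)
R(U(3*k)) - 1*3772 = 33 - 1*3772 = 33 - 3772 = -3739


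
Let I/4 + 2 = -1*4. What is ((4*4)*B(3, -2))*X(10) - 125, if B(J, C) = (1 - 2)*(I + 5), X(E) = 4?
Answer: 1091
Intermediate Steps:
I = -24 (I = -8 + 4*(-1*4) = -8 + 4*(-4) = -8 - 16 = -24)
B(J, C) = 19 (B(J, C) = (1 - 2)*(-24 + 5) = -1*(-19) = 19)
((4*4)*B(3, -2))*X(10) - 125 = ((4*4)*19)*4 - 125 = (16*19)*4 - 125 = 304*4 - 125 = 1216 - 125 = 1091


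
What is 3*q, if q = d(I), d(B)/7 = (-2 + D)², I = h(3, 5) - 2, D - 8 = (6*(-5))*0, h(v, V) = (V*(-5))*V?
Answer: 756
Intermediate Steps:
h(v, V) = -5*V² (h(v, V) = (-5*V)*V = -5*V²)
D = 8 (D = 8 + (6*(-5))*0 = 8 - 30*0 = 8 + 0 = 8)
I = -127 (I = -5*5² - 2 = -5*25 - 2 = -125 - 2 = -127)
d(B) = 252 (d(B) = 7*(-2 + 8)² = 7*6² = 7*36 = 252)
q = 252
3*q = 3*252 = 756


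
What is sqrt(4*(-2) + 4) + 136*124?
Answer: 16864 + 2*I ≈ 16864.0 + 2.0*I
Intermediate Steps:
sqrt(4*(-2) + 4) + 136*124 = sqrt(-8 + 4) + 16864 = sqrt(-4) + 16864 = 2*I + 16864 = 16864 + 2*I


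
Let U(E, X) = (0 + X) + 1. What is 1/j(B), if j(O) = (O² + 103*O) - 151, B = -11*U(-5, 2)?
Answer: -1/2461 ≈ -0.00040634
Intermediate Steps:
U(E, X) = 1 + X (U(E, X) = X + 1 = 1 + X)
B = -33 (B = -11*(1 + 2) = -11*3 = -33)
j(O) = -151 + O² + 103*O
1/j(B) = 1/(-151 + (-33)² + 103*(-33)) = 1/(-151 + 1089 - 3399) = 1/(-2461) = -1/2461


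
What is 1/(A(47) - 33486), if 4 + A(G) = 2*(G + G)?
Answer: -1/33302 ≈ -3.0028e-5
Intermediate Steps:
A(G) = -4 + 4*G (A(G) = -4 + 2*(G + G) = -4 + 2*(2*G) = -4 + 4*G)
1/(A(47) - 33486) = 1/((-4 + 4*47) - 33486) = 1/((-4 + 188) - 33486) = 1/(184 - 33486) = 1/(-33302) = -1/33302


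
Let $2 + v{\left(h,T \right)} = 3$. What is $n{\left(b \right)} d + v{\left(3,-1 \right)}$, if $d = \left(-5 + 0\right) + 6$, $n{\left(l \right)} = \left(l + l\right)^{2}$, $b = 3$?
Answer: $37$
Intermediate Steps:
$v{\left(h,T \right)} = 1$ ($v{\left(h,T \right)} = -2 + 3 = 1$)
$n{\left(l \right)} = 4 l^{2}$ ($n{\left(l \right)} = \left(2 l\right)^{2} = 4 l^{2}$)
$d = 1$ ($d = -5 + 6 = 1$)
$n{\left(b \right)} d + v{\left(3,-1 \right)} = 4 \cdot 3^{2} \cdot 1 + 1 = 4 \cdot 9 \cdot 1 + 1 = 36 \cdot 1 + 1 = 36 + 1 = 37$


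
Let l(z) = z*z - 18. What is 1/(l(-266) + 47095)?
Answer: 1/117833 ≈ 8.4866e-6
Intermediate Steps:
l(z) = -18 + z² (l(z) = z² - 18 = -18 + z²)
1/(l(-266) + 47095) = 1/((-18 + (-266)²) + 47095) = 1/((-18 + 70756) + 47095) = 1/(70738 + 47095) = 1/117833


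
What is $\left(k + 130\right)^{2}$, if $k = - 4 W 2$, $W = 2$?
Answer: $12996$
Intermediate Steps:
$k = -16$ ($k = \left(-4\right) 2 \cdot 2 = \left(-8\right) 2 = -16$)
$\left(k + 130\right)^{2} = \left(-16 + 130\right)^{2} = 114^{2} = 12996$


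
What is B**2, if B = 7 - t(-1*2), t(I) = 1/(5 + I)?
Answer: 400/9 ≈ 44.444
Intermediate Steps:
B = 20/3 (B = 7 - 1/(5 - 1*2) = 7 - 1/(5 - 2) = 7 - 1/3 = 20/3 ≈ 6.6667)
B**2 = (20/3)**2 = 400/9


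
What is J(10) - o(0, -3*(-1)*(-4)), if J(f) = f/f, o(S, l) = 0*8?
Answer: 1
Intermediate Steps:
o(S, l) = 0
J(f) = 1
J(10) - o(0, -3*(-1)*(-4)) = 1 - 1*0 = 1 + 0 = 1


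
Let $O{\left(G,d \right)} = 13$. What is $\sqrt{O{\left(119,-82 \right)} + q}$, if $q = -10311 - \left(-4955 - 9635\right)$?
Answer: $2 \sqrt{1073} \approx 65.513$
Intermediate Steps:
$q = 4279$ ($q = -10311 - -14590 = -10311 + 14590 = 4279$)
$\sqrt{O{\left(119,-82 \right)} + q} = \sqrt{13 + 4279} = \sqrt{4292} = 2 \sqrt{1073}$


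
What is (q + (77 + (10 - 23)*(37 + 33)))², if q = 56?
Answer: 603729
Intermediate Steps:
(q + (77 + (10 - 23)*(37 + 33)))² = (56 + (77 + (10 - 23)*(37 + 33)))² = (56 + (77 - 13*70))² = (56 + (77 - 910))² = (56 - 833)² = (-777)² = 603729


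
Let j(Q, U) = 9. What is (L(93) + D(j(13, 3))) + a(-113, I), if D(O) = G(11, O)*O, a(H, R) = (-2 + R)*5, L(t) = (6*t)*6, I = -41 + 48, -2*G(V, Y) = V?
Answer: 6647/2 ≈ 3323.5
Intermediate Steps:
G(V, Y) = -V/2
I = 7
L(t) = 36*t
a(H, R) = -10 + 5*R
D(O) = -11*O/2 (D(O) = (-1/2*11)*O = -11*O/2)
(L(93) + D(j(13, 3))) + a(-113, I) = (36*93 - 11/2*9) + (-10 + 5*7) = (3348 - 99/2) + (-10 + 35) = 6597/2 + 25 = 6647/2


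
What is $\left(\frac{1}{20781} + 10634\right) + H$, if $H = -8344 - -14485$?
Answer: $\frac{348601276}{20781} \approx 16775.0$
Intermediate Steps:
$H = 6141$ ($H = -8344 + 14485 = 6141$)
$\left(\frac{1}{20781} + 10634\right) + H = \left(\frac{1}{20781} + 10634\right) + 6141 = \frac{220985155}{20781} + 6141 = \frac{348601276}{20781}$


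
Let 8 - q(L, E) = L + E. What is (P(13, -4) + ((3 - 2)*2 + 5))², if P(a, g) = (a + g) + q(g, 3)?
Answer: 625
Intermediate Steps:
q(L, E) = 8 - E - L (q(L, E) = 8 - (L + E) = 8 - (E + L) = 8 + (-E - L) = 8 - E - L)
P(a, g) = 5 + a (P(a, g) = (a + g) + (8 - 1*3 - g) = (a + g) + (8 - 3 - g) = (a + g) + (5 - g) = 5 + a)
(P(13, -4) + ((3 - 2)*2 + 5))² = ((5 + 13) + ((3 - 2)*2 + 5))² = (18 + (1*2 + 5))² = (18 + (2 + 5))² = (18 + 7)² = 25² = 625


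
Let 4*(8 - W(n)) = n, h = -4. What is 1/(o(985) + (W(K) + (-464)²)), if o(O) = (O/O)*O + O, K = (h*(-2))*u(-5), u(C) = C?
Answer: 1/217284 ≈ 4.6023e-6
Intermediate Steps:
K = -40 (K = -4*(-2)*(-5) = 8*(-5) = -40)
W(n) = 8 - n/4
o(O) = 2*O (o(O) = 1*O + O = O + O = 2*O)
1/(o(985) + (W(K) + (-464)²)) = 1/(2*985 + ((8 - ¼*(-40)) + (-464)²)) = 1/(1970 + ((8 + 10) + 215296)) = 1/(1970 + (18 + 215296)) = 1/(1970 + 215314) = 1/217284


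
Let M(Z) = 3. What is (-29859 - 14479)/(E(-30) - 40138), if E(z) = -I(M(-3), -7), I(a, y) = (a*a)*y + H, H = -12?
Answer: 44338/40063 ≈ 1.1067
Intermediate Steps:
I(a, y) = -12 + y*a² (I(a, y) = (a*a)*y - 12 = a²*y - 12 = y*a² - 12 = -12 + y*a²)
E(z) = 75 (E(z) = -(-12 - 7*3²) = -(-12 - 7*9) = -(-12 - 63) = -1*(-75) = 75)
(-29859 - 14479)/(E(-30) - 40138) = (-29859 - 14479)/(75 - 40138) = -44338/(-40063) = -44338*(-1/40063) = 44338/40063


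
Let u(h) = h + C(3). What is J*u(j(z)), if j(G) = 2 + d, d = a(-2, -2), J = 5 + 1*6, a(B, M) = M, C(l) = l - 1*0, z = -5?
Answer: 33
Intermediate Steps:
C(l) = l (C(l) = l + 0 = l)
J = 11 (J = 5 + 6 = 11)
d = -2
j(G) = 0 (j(G) = 2 - 2 = 0)
u(h) = 3 + h (u(h) = h + 3 = 3 + h)
J*u(j(z)) = 11*(3 + 0) = 11*3 = 33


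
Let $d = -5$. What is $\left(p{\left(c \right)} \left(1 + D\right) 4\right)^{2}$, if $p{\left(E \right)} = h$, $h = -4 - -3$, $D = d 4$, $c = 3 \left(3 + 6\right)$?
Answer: $5776$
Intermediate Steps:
$c = 27$ ($c = 3 \cdot 9 = 27$)
$D = -20$ ($D = \left(-5\right) 4 = -20$)
$h = -1$ ($h = -4 + 3 = -1$)
$p{\left(E \right)} = -1$
$\left(p{\left(c \right)} \left(1 + D\right) 4\right)^{2} = \left(- \left(1 - 20\right) 4\right)^{2} = \left(- \left(-19\right) 4\right)^{2} = \left(\left(-1\right) \left(-76\right)\right)^{2} = 76^{2} = 5776$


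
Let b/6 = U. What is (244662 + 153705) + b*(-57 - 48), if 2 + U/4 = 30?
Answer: 327807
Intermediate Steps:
U = 112 (U = -8 + 4*30 = -8 + 120 = 112)
b = 672 (b = 6*112 = 672)
(244662 + 153705) + b*(-57 - 48) = (244662 + 153705) + 672*(-57 - 48) = 398367 + 672*(-105) = 398367 - 70560 = 327807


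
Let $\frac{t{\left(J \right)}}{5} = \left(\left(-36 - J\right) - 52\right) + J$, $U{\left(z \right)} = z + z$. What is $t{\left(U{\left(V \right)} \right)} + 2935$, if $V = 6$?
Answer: $2495$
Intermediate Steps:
$U{\left(z \right)} = 2 z$
$t{\left(J \right)} = -440$ ($t{\left(J \right)} = 5 \left(\left(\left(-36 - J\right) - 52\right) + J\right) = 5 \left(\left(-88 - J\right) + J\right) = 5 \left(-88\right) = -440$)
$t{\left(U{\left(V \right)} \right)} + 2935 = -440 + 2935 = 2495$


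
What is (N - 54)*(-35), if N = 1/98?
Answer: 26455/14 ≈ 1889.6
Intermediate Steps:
N = 1/98 ≈ 0.010204
(N - 54)*(-35) = (1/98 - 54)*(-35) = -5291/98*(-35) = 26455/14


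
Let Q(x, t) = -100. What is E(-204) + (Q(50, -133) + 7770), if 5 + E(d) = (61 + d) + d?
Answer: 7318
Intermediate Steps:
E(d) = 56 + 2*d (E(d) = -5 + ((61 + d) + d) = -5 + (61 + 2*d) = 56 + 2*d)
E(-204) + (Q(50, -133) + 7770) = (56 + 2*(-204)) + (-100 + 7770) = (56 - 408) + 7670 = -352 + 7670 = 7318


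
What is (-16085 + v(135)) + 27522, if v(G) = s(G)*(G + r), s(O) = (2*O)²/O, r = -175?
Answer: -10163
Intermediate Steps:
s(O) = 4*O (s(O) = (4*O²)/O = 4*O)
v(G) = 4*G*(-175 + G) (v(G) = (4*G)*(G - 175) = (4*G)*(-175 + G) = 4*G*(-175 + G))
(-16085 + v(135)) + 27522 = (-16085 + 4*135*(-175 + 135)) + 27522 = (-16085 + 4*135*(-40)) + 27522 = (-16085 - 21600) + 27522 = -37685 + 27522 = -10163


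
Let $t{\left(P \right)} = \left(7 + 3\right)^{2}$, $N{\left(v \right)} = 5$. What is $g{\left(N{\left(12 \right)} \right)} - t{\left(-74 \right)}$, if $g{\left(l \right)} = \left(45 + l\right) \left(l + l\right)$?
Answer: $400$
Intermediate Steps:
$g{\left(l \right)} = 2 l \left(45 + l\right)$ ($g{\left(l \right)} = \left(45 + l\right) 2 l = 2 l \left(45 + l\right)$)
$t{\left(P \right)} = 100$ ($t{\left(P \right)} = 10^{2} = 100$)
$g{\left(N{\left(12 \right)} \right)} - t{\left(-74 \right)} = 2 \cdot 5 \left(45 + 5\right) - 100 = 2 \cdot 5 \cdot 50 - 100 = 500 - 100 = 400$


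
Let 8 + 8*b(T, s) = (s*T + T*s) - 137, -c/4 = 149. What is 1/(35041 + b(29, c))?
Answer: 8/245615 ≈ 3.2571e-5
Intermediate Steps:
c = -596 (c = -4*149 = -596)
b(T, s) = -145/8 + T*s/4 (b(T, s) = -1 + ((s*T + T*s) - 137)/8 = -1 + ((T*s + T*s) - 137)/8 = -1 + (2*T*s - 137)/8 = -1 + (-137 + 2*T*s)/8 = -1 + (-137/8 + T*s/4) = -145/8 + T*s/4)
1/(35041 + b(29, c)) = 1/(35041 + (-145/8 + (¼)*29*(-596))) = 1/(35041 + (-145/8 - 4321)) = 1/(35041 - 34713/8) = 1/(245615/8) = 8/245615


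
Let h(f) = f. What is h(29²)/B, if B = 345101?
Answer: 841/345101 ≈ 0.0024370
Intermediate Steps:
h(29²)/B = 29²/345101 = 841*(1/345101) = 841/345101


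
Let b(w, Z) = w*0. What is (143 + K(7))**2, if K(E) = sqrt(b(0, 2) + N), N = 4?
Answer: 21025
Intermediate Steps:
b(w, Z) = 0
K(E) = 2 (K(E) = sqrt(0 + 4) = sqrt(4) = 2)
(143 + K(7))**2 = (143 + 2)**2 = 145**2 = 21025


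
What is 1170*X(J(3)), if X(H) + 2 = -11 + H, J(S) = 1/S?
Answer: -14820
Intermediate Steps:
X(H) = -13 + H (X(H) = -2 + (-11 + H) = -13 + H)
1170*X(J(3)) = 1170*(-13 + 1/3) = 1170*(-13 + ⅓) = 1170*(-38/3) = -14820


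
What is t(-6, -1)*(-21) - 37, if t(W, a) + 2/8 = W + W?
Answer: 881/4 ≈ 220.25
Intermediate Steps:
t(W, a) = -¼ + 2*W (t(W, a) = -¼ + (W + W) = -¼ + 2*W)
t(-6, -1)*(-21) - 37 = (-¼ + 2*(-6))*(-21) - 37 = (-¼ - 12)*(-21) - 37 = -49/4*(-21) - 37 = 1029/4 - 37 = 881/4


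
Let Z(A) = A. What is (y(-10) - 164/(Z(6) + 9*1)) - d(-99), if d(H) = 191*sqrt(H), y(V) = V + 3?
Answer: -269/15 - 573*I*sqrt(11) ≈ -17.933 - 1900.4*I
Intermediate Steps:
y(V) = 3 + V
(y(-10) - 164/(Z(6) + 9*1)) - d(-99) = ((3 - 10) - 164/(6 + 9*1)) - 191*sqrt(-99) = (-7 - 164/(6 + 9)) - 191*3*I*sqrt(11) = (-7 - 164/15) - 573*I*sqrt(11) = -269/15 - 573*I*sqrt(11)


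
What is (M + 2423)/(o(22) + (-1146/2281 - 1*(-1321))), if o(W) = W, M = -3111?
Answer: -1569328/3062237 ≈ -0.51248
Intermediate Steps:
(M + 2423)/(o(22) + (-1146/2281 - 1*(-1321))) = (-3111 + 2423)/(22 + (-1146/2281 - 1*(-1321))) = -688/(22 + (-1146*1/2281 + 1321)) = -688/(22 + (-1146/2281 + 1321)) = -688/(22 + 3012055/2281) = -688/3062237/2281 = -688*2281/3062237 = -1569328/3062237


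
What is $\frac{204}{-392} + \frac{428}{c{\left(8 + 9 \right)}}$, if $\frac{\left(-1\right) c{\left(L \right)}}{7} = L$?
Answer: $- \frac{6859}{1666} \approx -4.1171$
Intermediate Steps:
$c{\left(L \right)} = - 7 L$
$\frac{204}{-392} + \frac{428}{c{\left(8 + 9 \right)}} = \frac{204}{-392} + \frac{428}{\left(-7\right) \left(8 + 9\right)} = 204 \left(- \frac{1}{392}\right) + \frac{428}{\left(-7\right) 17} = - \frac{51}{98} + \frac{428}{-119} = - \frac{51}{98} + 428 \left(- \frac{1}{119}\right) = - \frac{51}{98} - \frac{428}{119} = - \frac{6859}{1666}$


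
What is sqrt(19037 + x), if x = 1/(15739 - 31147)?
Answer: sqrt(31385464165)/1284 ≈ 137.97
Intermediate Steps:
x = -1/15408 (x = 1/(-15408) = -1/15408 ≈ -6.4901e-5)
sqrt(19037 + x) = sqrt(19037 - 1/15408) = sqrt(293322095/15408) = sqrt(31385464165)/1284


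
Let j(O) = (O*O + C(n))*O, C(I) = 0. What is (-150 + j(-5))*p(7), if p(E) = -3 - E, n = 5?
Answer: 2750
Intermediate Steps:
j(O) = O³ (j(O) = (O*O + 0)*O = (O² + 0)*O = O²*O = O³)
(-150 + j(-5))*p(7) = (-150 + (-5)³)*(-3 - 1*7) = (-150 - 125)*(-3 - 7) = -275*(-10) = 2750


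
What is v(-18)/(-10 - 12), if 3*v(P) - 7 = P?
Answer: ⅙ ≈ 0.16667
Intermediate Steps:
v(P) = 7/3 + P/3
v(-18)/(-10 - 12) = (7/3 + (⅓)*(-18))/(-10 - 12) = (7/3 - 6)/(-22) = -1/22*(-11/3) = ⅙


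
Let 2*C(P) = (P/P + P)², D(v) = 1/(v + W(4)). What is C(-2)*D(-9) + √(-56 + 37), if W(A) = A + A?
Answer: -½ + I*√19 ≈ -0.5 + 4.3589*I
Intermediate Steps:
W(A) = 2*A
D(v) = 1/(8 + v) (D(v) = 1/(v + 2*4) = 1/(v + 8) = 1/(8 + v))
C(P) = (1 + P)²/2 (C(P) = (P/P + P)²/2 = (1 + P)²/2)
C(-2)*D(-9) + √(-56 + 37) = ((1 - 2)²/2)/(8 - 9) + √(-56 + 37) = ((½)*(-1)²)/(-1) + √(-19) = ((½)*1)*(-1) + I*√19 = (½)*(-1) + I*√19 = -½ + I*√19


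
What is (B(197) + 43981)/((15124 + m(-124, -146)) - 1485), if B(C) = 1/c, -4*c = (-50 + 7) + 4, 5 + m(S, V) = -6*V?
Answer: 1715263/565890 ≈ 3.0311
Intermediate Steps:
m(S, V) = -5 - 6*V
c = 39/4 (c = -((-50 + 7) + 4)/4 = -(-43 + 4)/4 = -1/4*(-39) = 39/4 ≈ 9.7500)
B(C) = 4/39 (B(C) = 1/(39/4) = 4/39)
(B(197) + 43981)/((15124 + m(-124, -146)) - 1485) = (4/39 + 43981)/((15124 + (-5 - 6*(-146))) - 1485) = 1715263/(39*((15124 + (-5 + 876)) - 1485)) = 1715263/(39*((15124 + 871) - 1485)) = 1715263/(39*(15995 - 1485)) = (1715263/39)/14510 = (1715263/39)*(1/14510) = 1715263/565890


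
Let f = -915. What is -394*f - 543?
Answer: 359967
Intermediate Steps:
-394*f - 543 = -394*(-915) - 543 = 360510 - 543 = 359967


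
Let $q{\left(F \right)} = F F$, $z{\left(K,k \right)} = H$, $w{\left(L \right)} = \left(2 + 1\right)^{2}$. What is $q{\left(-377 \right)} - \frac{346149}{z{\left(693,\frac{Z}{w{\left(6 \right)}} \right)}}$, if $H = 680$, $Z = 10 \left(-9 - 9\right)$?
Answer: $\frac{96301571}{680} \approx 1.4162 \cdot 10^{5}$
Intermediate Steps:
$Z = -180$ ($Z = 10 \left(-18\right) = -180$)
$w{\left(L \right)} = 9$ ($w{\left(L \right)} = 3^{2} = 9$)
$z{\left(K,k \right)} = 680$
$q{\left(F \right)} = F^{2}$
$q{\left(-377 \right)} - \frac{346149}{z{\left(693,\frac{Z}{w{\left(6 \right)}} \right)}} = \left(-377\right)^{2} - \frac{346149}{680} = 142129 - \frac{346149}{680} = \frac{96301571}{680}$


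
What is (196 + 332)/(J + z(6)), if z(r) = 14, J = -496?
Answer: -264/241 ≈ -1.0954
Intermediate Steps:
(196 + 332)/(J + z(6)) = (196 + 332)/(-496 + 14) = 528/(-482) = 528*(-1/482) = -264/241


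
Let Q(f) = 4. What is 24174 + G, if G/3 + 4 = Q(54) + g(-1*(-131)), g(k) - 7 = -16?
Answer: 24147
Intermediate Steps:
g(k) = -9 (g(k) = 7 - 16 = -9)
G = -27 (G = -12 + 3*(4 - 9) = -12 + 3*(-5) = -12 - 15 = -27)
24174 + G = 24174 - 27 = 24147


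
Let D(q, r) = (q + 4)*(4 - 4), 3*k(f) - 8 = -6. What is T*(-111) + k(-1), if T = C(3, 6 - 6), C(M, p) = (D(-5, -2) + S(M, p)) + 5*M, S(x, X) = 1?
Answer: -5326/3 ≈ -1775.3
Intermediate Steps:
k(f) = ⅔ (k(f) = 8/3 + (⅓)*(-6) = 8/3 - 2 = ⅔)
D(q, r) = 0 (D(q, r) = (4 + q)*0 = 0)
C(M, p) = 1 + 5*M (C(M, p) = (0 + 1) + 5*M = 1 + 5*M)
T = 16 (T = 1 + 5*3 = 1 + 15 = 16)
T*(-111) + k(-1) = 16*(-111) + ⅔ = -1776 + ⅔ = -5326/3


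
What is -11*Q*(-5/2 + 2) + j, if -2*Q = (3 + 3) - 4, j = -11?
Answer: -33/2 ≈ -16.500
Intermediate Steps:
Q = -1 (Q = -((3 + 3) - 4)/2 = -(6 - 4)/2 = -½*2 = -1)
-11*Q*(-5/2 + 2) + j = -(-11)*(-5/2 + 2) - 11 = -(-11)*(-1)/2 - 11 = -11*½ - 11 = -11/2 - 11 = -33/2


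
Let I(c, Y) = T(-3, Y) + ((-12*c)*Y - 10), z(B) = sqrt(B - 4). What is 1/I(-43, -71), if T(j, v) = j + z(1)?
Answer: -36649/1343149204 - I*sqrt(3)/1343149204 ≈ -2.7286e-5 - 1.2895e-9*I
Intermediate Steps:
z(B) = sqrt(-4 + B)
T(j, v) = j + I*sqrt(3) (T(j, v) = j + sqrt(-4 + 1) = j + sqrt(-3) = j + I*sqrt(3))
I(c, Y) = -13 + I*sqrt(3) - 12*Y*c (I(c, Y) = (-3 + I*sqrt(3)) + ((-12*c)*Y - 10) = (-3 + I*sqrt(3)) + (-12*Y*c - 10) = (-3 + I*sqrt(3)) + (-10 - 12*Y*c) = -13 + I*sqrt(3) - 12*Y*c)
1/I(-43, -71) = 1/(-13 + I*sqrt(3) - 12*(-71)*(-43)) = 1/(-13 + I*sqrt(3) - 36636) = 1/(-36649 + I*sqrt(3))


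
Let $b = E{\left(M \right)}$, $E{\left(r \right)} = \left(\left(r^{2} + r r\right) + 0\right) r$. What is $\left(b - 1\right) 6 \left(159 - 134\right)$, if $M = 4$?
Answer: $19050$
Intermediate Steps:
$E{\left(r \right)} = 2 r^{3}$ ($E{\left(r \right)} = \left(\left(r^{2} + r^{2}\right) + 0\right) r = \left(2 r^{2} + 0\right) r = 2 r^{2} r = 2 r^{3}$)
$b = 128$ ($b = 2 \cdot 4^{3} = 2 \cdot 64 = 128$)
$\left(b - 1\right) 6 \left(159 - 134\right) = \left(128 - 1\right) 6 \left(159 - 134\right) = 127 \cdot 6 \cdot 25 = 762 \cdot 25 = 19050$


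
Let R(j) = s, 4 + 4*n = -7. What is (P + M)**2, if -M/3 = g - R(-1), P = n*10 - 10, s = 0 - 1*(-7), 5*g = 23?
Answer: 91809/100 ≈ 918.09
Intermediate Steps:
n = -11/4 (n = -1 + (1/4)*(-7) = -1 - 7/4 = -11/4 ≈ -2.7500)
g = 23/5 (g = (1/5)*23 = 23/5 ≈ 4.6000)
s = 7 (s = 0 + 7 = 7)
R(j) = 7
P = -75/2 (P = -11/4*10 - 10 = -55/2 - 10 = -75/2 ≈ -37.500)
M = 36/5 (M = -3*(23/5 - 1*7) = -3*(23/5 - 7) = -3*(-12/5) = 36/5 ≈ 7.2000)
(P + M)**2 = (-75/2 + 36/5)**2 = (-303/10)**2 = 91809/100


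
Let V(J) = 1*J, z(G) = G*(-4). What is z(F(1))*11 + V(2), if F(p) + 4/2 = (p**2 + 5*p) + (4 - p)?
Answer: -306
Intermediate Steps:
F(p) = 2 + p**2 + 4*p (F(p) = -2 + ((p**2 + 5*p) + (4 - p)) = -2 + (4 + p**2 + 4*p) = 2 + p**2 + 4*p)
z(G) = -4*G
V(J) = J
z(F(1))*11 + V(2) = -4*(2 + 1**2 + 4*1)*11 + 2 = -4*(2 + 1 + 4)*11 + 2 = -4*7*11 + 2 = -28*11 + 2 = -308 + 2 = -306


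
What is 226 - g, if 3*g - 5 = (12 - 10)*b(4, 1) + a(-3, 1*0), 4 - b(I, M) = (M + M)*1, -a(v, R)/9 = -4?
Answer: 211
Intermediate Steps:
a(v, R) = 36 (a(v, R) = -9*(-4) = 36)
b(I, M) = 4 - 2*M (b(I, M) = 4 - (M + M) = 4 - 2*M)
g = 15 (g = 5/3 + ((12 - 10)*(4 - 2*1) + 36)/3 = 5/3 + (2*(4 - 2) + 36)/3 = 5/3 + (2*2 + 36)/3 = 5/3 + (4 + 36)/3 = 5/3 + (1/3)*40 = 5/3 + 40/3 = 15)
226 - g = 226 - 1*15 = 226 - 15 = 211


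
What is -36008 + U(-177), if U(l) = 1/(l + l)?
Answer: -12746833/354 ≈ -36008.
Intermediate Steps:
U(l) = 1/(2*l)
-36008 + U(-177) = -36008 + (½)/(-177) = -36008 + (½)*(-1/177) = -36008 - 1/354 = -12746833/354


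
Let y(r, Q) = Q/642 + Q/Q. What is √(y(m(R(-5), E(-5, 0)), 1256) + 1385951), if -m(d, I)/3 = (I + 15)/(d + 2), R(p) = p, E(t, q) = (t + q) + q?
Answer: 2*√35702520405/321 ≈ 1177.3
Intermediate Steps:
E(t, q) = t + 2*q (E(t, q) = (q + t) + q = t + 2*q)
m(d, I) = -3*(15 + I)/(2 + d) (m(d, I) = -3*(I + 15)/(d + 2) = -3*(15 + I)/(2 + d))
y(r, Q) = 1 + Q/642 (y(r, Q) = Q*(1/642) + 1 = Q/642 + 1 = 1 + Q/642)
√(y(m(R(-5), E(-5, 0)), 1256) + 1385951) = √((1 + (1/642)*1256) + 1385951) = √((1 + 628/321) + 1385951) = √(949/321 + 1385951) = √(444891220/321) = 2*√35702520405/321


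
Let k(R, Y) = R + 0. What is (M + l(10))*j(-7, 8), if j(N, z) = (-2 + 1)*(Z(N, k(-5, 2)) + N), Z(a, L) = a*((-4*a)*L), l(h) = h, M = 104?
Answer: -110922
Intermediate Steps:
k(R, Y) = R
Z(a, L) = -4*L*a**2 (Z(a, L) = a*(-4*L*a) = -4*L*a**2)
j(N, z) = -N - 20*N**2 (j(N, z) = (-2 + 1)*(-4*(-5)*N**2 + N) = -(20*N**2 + N) = -(N + 20*N**2) = -N - 20*N**2)
(M + l(10))*j(-7, 8) = (104 + 10)*(-7*(-1 - 20*(-7))) = 114*(-7*(-1 + 140)) = 114*(-7*139) = 114*(-973) = -110922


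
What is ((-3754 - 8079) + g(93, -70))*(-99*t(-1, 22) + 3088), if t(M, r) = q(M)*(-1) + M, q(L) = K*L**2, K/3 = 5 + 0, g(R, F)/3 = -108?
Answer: -56797504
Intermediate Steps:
g(R, F) = -324 (g(R, F) = 3*(-108) = -324)
K = 15 (K = 3*(5 + 0) = 3*5 = 15)
q(L) = 15*L**2
t(M, r) = M - 15*M**2 (t(M, r) = (15*M**2)*(-1) + M = -15*M**2 + M = M - 15*M**2)
((-3754 - 8079) + g(93, -70))*(-99*t(-1, 22) + 3088) = ((-3754 - 8079) - 324)*(-(-99)*(1 - 15*(-1)) + 3088) = (-11833 - 324)*(-(-99)*(1 + 15) + 3088) = -12157*(-(-99)*16 + 3088) = -12157*(-99*(-16) + 3088) = -12157*(1584 + 3088) = -12157*4672 = -56797504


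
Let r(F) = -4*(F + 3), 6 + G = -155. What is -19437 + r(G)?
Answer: -18805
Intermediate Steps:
G = -161 (G = -6 - 155 = -161)
r(F) = -12 - 4*F (r(F) = -4*(3 + F) = -12 - 4*F)
-19437 + r(G) = -19437 + (-12 - 4*(-161)) = -19437 + (-12 + 644) = -19437 + 632 = -18805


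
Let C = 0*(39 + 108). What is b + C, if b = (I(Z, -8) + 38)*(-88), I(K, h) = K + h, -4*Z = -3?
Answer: -2706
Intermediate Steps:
Z = ¾ (Z = -¼*(-3) = ¾ ≈ 0.75000)
C = 0 (C = 0*147 = 0)
b = -2706 (b = ((¾ - 8) + 38)*(-88) = (-29/4 + 38)*(-88) = (123/4)*(-88) = -2706)
b + C = -2706 + 0 = -2706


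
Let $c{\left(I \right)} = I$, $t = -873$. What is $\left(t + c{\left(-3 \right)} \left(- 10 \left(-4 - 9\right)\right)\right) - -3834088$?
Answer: $3832825$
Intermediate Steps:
$\left(t + c{\left(-3 \right)} \left(- 10 \left(-4 - 9\right)\right)\right) - -3834088 = \left(-873 - 3 \left(- 10 \left(-4 - 9\right)\right)\right) - -3834088 = \left(-873 - 3 \left(\left(-10\right) \left(-13\right)\right)\right) + 3834088 = \left(-873 - 390\right) + 3834088 = -1263 + 3834088 = 3832825$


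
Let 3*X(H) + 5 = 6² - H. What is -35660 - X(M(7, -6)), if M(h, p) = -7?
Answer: -107018/3 ≈ -35673.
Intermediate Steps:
X(H) = 31/3 - H/3 (X(H) = -5/3 + (6² - H)/3 = -5/3 + (36 - H)/3 = -5/3 + (12 - H/3) = 31/3 - H/3)
-35660 - X(M(7, -6)) = -35660 - (31/3 - ⅓*(-7)) = -35660 - (31/3 + 7/3) = -35660 - 1*38/3 = -35660 - 38/3 = -107018/3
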